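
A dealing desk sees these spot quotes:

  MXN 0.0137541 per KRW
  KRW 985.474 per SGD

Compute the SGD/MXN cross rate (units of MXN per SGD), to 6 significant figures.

SGD/MXN = 13.5543

1 SGD × 985.474 = 985.474 KRW
985.474 KRW × 0.0137541 = 13.5543 MXN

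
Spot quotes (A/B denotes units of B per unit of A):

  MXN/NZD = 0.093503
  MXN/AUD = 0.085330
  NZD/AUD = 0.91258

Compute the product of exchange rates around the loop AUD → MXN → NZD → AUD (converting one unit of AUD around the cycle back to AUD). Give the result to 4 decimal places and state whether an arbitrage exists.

1.0000 (no arbitrage)

Around AUD → MXN → NZD → AUD: 1 ÷ 0.085330 × 0.093503 × 0.91258 = 0.999988
Product ≈ 1 (deviation 0.001%, within rounding noise).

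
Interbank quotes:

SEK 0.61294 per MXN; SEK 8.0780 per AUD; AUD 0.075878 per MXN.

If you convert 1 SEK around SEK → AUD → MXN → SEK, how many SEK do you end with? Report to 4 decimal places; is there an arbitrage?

1.0000 (no arbitrage)

Around SEK → AUD → MXN → SEK: 1 ÷ 8.0780 ÷ 0.075878 × 0.61294 = 0.999996
Product ≈ 1 (deviation 0.000%, within rounding noise).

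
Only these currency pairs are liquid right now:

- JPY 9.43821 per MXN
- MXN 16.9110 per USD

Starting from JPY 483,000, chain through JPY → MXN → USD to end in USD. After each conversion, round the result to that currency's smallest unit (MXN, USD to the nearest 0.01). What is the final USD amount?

JPY 483,000 ÷ 9.43821 = MXN 51,174.96
MXN 51,174.96 ÷ 16.9110 = USD 3,026.13

USD 3,026.13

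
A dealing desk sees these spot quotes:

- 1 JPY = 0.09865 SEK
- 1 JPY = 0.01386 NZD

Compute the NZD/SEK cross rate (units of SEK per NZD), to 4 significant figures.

NZD/SEK = 7.118

1 NZD ÷ 0.01386 = 72.1501 JPY
72.1501 JPY × 0.09865 = 7.1176 SEK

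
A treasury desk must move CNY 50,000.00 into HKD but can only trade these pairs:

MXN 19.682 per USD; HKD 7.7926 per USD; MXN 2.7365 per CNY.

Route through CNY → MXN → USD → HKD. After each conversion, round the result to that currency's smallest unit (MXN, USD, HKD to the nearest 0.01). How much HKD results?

CNY 50,000.00 × 2.7365 = MXN 136,825.00
MXN 136,825.00 ÷ 19.682 = USD 6,951.78
USD 6,951.78 × 7.7926 = HKD 54,172.44

HKD 54,172.44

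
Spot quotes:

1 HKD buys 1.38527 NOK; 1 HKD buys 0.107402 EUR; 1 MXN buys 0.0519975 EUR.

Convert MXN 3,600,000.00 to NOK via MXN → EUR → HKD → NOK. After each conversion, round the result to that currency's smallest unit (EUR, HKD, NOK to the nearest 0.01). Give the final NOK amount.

MXN 3,600,000.00 × 0.0519975 = EUR 187,191.00
EUR 187,191.00 ÷ 0.107402 = HKD 1,742,900.50
HKD 1,742,900.50 × 1.38527 = NOK 2,414,387.78

NOK 2,414,387.78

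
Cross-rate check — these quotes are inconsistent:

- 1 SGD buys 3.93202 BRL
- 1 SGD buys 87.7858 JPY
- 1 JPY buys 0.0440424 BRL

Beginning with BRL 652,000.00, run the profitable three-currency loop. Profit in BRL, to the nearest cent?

Profit: BRL 11,083.26

Profitable loop is BRL → JPY → SGD → BRL:
BRL 652,000.00 ÷ 0.0440424 = JPY 14,803,916
JPY 14,803,916 ÷ 87.7858 = SGD 168,636.80
SGD 168,636.80 × 3.93202 = BRL 663,083.26
Profit = BRL 663,083.26 − BRL 652,000.00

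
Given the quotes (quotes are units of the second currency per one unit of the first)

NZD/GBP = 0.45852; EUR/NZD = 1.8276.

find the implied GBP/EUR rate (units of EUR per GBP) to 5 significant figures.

1 GBP ÷ 0.45852 = 2.18093 NZD
2.18093 NZD ÷ 1.8276 = 1.19333 EUR

GBP/EUR = 1.1933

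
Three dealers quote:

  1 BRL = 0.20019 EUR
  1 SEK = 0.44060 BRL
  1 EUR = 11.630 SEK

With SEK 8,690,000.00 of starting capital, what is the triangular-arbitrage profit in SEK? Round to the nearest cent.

Profit: SEK 224,281.89

Profitable loop is SEK → BRL → EUR → SEK:
SEK 8,690,000.00 × 0.44060 = BRL 3,828,814.00
BRL 3,828,814.00 × 0.20019 = EUR 766,490.27
EUR 766,490.27 × 11.630 = SEK 8,914,281.89
Profit = SEK 8,914,281.89 − SEK 8,690,000.00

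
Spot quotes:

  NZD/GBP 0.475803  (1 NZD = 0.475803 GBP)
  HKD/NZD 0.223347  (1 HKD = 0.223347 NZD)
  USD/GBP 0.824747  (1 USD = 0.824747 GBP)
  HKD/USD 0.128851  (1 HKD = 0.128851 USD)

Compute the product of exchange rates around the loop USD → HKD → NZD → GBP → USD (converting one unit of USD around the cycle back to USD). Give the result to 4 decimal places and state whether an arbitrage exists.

Around USD → HKD → NZD → GBP → USD: 1 ÷ 0.128851 × 0.223347 × 0.475803 ÷ 0.824747 = 0.999997
Product ≈ 1 (deviation 0.000%, within rounding noise).

1.0000 (no arbitrage)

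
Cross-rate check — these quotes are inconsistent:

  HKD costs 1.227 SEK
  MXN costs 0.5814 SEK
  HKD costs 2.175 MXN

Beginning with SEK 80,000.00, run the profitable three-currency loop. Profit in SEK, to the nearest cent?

Profitable loop is SEK → HKD → MXN → SEK:
SEK 80,000.00 ÷ 1.227 = HKD 65,199.67
HKD 65,199.67 × 2.175 = MXN 141,809.29
MXN 141,809.29 × 0.5814 = SEK 82,447.92
Profit = SEK 82,447.92 − SEK 80,000.00

Profit: SEK 2,447.92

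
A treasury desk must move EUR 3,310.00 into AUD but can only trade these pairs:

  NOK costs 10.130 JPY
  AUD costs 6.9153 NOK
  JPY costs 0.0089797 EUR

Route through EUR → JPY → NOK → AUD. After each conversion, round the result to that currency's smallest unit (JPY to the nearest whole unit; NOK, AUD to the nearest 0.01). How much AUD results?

EUR 3,310.00 ÷ 0.0089797 = JPY 368,609
JPY 368,609 ÷ 10.130 = NOK 36,387.86
NOK 36,387.86 ÷ 6.9153 = AUD 5,261.94

AUD 5,261.94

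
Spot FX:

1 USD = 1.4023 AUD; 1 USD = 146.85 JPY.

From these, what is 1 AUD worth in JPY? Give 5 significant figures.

AUD/JPY = 104.72

1 AUD ÷ 1.4023 = 0.713114 USD
0.713114 USD × 146.85 = 104.721 JPY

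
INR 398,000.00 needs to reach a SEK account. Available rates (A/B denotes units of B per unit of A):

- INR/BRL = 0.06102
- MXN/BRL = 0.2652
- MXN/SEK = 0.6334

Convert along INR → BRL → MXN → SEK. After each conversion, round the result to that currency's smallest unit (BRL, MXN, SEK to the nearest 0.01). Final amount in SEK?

INR 398,000.00 × 0.06102 = BRL 24,285.96
BRL 24,285.96 ÷ 0.2652 = MXN 91,576.02
MXN 91,576.02 × 0.6334 = SEK 58,004.25

SEK 58,004.25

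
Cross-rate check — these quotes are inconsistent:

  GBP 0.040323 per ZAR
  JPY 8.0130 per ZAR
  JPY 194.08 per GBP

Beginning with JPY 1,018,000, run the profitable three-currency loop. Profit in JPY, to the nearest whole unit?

Profit: JPY 24,340

Profitable loop is JPY → GBP → ZAR → JPY:
JPY 1,018,000 ÷ 194.08 = GBP 5,245.26
GBP 5,245.26 ÷ 0.040323 = ZAR 130,081.09
ZAR 130,081.09 × 8.0130 = JPY 1,042,340
Profit = JPY 1,042,340 − JPY 1,018,000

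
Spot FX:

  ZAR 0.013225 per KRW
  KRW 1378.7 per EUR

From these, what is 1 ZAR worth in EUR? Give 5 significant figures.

1 ZAR ÷ 0.013225 = 75.6144 KRW
75.6144 KRW ÷ 1378.7 = 0.0548447 EUR

ZAR/EUR = 0.054845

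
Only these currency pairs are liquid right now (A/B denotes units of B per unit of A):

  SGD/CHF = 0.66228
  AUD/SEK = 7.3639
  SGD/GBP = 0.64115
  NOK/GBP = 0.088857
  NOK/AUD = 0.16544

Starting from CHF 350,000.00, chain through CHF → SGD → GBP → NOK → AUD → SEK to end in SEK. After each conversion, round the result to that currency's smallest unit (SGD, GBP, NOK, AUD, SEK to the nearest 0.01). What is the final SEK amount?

SEK 4,645,610.57

CHF 350,000.00 ÷ 0.66228 = SGD 528,477.38
SGD 528,477.38 × 0.64115 = GBP 338,833.27
GBP 338,833.27 ÷ 0.088857 = NOK 3,813,242.29
NOK 3,813,242.29 × 0.16544 = AUD 630,862.80
AUD 630,862.80 × 7.3639 = SEK 4,645,610.57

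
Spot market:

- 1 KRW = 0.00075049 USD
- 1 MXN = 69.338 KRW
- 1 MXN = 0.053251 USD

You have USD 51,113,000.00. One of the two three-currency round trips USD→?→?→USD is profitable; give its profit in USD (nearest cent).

Profitable loop is USD → KRW → MXN → USD:
USD 51,113,000.00 ÷ 0.00075049 = KRW 68,106,170,635
KRW 68,106,170,635 ÷ 69.338 = MXN 982,234,426.07
MXN 982,234,426.07 × 0.053251 = USD 52,304,965.42
Profit = USD 52,304,965.42 − USD 51,113,000.00

Profit: USD 1,191,965.42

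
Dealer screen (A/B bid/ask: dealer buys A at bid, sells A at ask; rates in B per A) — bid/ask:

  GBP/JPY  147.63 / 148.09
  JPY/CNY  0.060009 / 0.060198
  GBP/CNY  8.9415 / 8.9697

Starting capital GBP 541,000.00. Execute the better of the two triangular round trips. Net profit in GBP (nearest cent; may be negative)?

Best loop GBP → CNY → JPY → GBP:
GBP 541,000.00 × 8.9415 (sell GBP at bid) = CNY 4,837,351.50
CNY 4,837,351.50 ÷ 0.060198 (buy JPY at ask) = JPY 80,357,346
JPY 80,357,346 ÷ 148.09 (buy GBP at ask) = GBP 542,625.06

Net profit: GBP 1,625.06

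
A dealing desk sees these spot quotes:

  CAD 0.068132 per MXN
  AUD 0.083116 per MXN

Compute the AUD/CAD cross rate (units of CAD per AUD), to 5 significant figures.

1 AUD ÷ 0.083116 = 12.0314 MXN
12.0314 MXN × 0.068132 = 0.819722 CAD

AUD/CAD = 0.81972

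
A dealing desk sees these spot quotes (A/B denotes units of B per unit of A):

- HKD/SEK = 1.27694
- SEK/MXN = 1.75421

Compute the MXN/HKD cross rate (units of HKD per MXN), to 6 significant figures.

MXN/HKD = 0.446424

1 MXN ÷ 1.75421 = 0.570057 SEK
0.570057 SEK ÷ 1.27694 = 0.446424 HKD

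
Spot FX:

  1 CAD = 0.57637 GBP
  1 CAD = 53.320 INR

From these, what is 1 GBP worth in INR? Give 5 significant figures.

GBP/INR = 92.510

1 GBP ÷ 0.57637 = 1.735 CAD
1.735 CAD × 53.320 = 92.51 INR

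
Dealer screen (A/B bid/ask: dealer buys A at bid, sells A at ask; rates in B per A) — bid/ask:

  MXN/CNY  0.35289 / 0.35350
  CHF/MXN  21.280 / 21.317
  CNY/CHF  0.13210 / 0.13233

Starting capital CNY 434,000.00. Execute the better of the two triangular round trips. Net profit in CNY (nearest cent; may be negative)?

Best loop CNY → MXN → CHF → CNY:
CNY 434,000.00 ÷ 0.35350 (buy MXN at ask) = MXN 1,227,722.77
MXN 1,227,722.77 ÷ 21.317 (buy CHF at ask) = CHF 57,593.60
CHF 57,593.60 ÷ 0.13233 (buy CNY at ask) = CNY 435,227.08

Net profit: CNY 1,227.08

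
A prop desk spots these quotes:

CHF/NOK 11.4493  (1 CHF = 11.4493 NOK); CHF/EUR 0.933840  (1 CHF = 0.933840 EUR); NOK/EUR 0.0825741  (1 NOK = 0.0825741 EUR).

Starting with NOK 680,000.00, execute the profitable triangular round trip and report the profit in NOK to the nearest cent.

Profit: NOK 8,429.11

Profitable loop is NOK → EUR → CHF → NOK:
NOK 680,000.00 × 0.0825741 = EUR 56,150.39
EUR 56,150.39 ÷ 0.933840 = CHF 60,128.49
CHF 60,128.49 × 11.4493 = NOK 688,429.11
Profit = NOK 688,429.11 − NOK 680,000.00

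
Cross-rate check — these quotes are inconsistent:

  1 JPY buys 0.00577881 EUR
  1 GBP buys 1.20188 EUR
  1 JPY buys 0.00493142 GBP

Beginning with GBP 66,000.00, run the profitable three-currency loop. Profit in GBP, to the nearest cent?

Profit: GBP 1,692.20

Profitable loop is GBP → EUR → JPY → GBP:
GBP 66,000.00 × 1.20188 = EUR 79,324.08
EUR 79,324.08 ÷ 0.00577881 = JPY 13,726,715
JPY 13,726,715 × 0.00493142 = GBP 67,692.20
Profit = GBP 67,692.20 − GBP 66,000.00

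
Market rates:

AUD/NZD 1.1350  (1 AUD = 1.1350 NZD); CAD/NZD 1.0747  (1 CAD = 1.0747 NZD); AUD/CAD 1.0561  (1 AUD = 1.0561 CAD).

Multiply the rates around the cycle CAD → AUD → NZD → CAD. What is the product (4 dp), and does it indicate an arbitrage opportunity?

Around CAD → AUD → NZD → CAD: 1 ÷ 1.0561 × 1.1350 ÷ 1.0747 = 1.000008
Product ≈ 1 (deviation 0.001%, within rounding noise).

1.0000 (no arbitrage)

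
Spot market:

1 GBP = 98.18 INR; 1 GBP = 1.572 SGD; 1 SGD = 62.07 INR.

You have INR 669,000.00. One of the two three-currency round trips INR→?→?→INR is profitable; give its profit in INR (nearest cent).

Profit: INR 4,154.66

Profitable loop is INR → SGD → GBP → INR:
INR 669,000.00 ÷ 62.07 = SGD 10,778.15
SGD 10,778.15 ÷ 1.572 = GBP 6,856.33
GBP 6,856.33 × 98.18 = INR 673,154.66
Profit = INR 673,154.66 − INR 669,000.00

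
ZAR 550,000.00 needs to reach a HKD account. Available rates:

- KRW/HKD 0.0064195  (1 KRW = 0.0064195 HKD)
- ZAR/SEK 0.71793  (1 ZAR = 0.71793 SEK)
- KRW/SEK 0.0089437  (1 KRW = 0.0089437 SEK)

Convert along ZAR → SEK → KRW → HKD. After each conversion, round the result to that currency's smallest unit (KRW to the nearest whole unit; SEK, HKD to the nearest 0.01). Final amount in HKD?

HKD 283,418.88

ZAR 550,000.00 × 0.71793 = SEK 394,861.50
SEK 394,861.50 ÷ 0.0089437 = KRW 44,149,681
KRW 44,149,681 × 0.0064195 = HKD 283,418.88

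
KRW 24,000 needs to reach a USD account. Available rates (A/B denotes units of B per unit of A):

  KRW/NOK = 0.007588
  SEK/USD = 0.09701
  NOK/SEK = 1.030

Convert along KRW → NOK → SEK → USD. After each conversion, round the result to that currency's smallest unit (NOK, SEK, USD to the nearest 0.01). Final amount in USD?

KRW 24,000 × 0.007588 = NOK 182.11
NOK 182.11 × 1.030 = SEK 187.57
SEK 187.57 × 0.09701 = USD 18.20

USD 18.20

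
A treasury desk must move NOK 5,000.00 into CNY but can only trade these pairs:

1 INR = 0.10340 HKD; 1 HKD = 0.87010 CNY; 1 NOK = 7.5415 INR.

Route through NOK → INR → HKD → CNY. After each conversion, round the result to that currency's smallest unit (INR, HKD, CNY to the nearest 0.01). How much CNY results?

CNY 3,392.49

NOK 5,000.00 × 7.5415 = INR 37,707.50
INR 37,707.50 × 0.10340 = HKD 3,898.96
HKD 3,898.96 × 0.87010 = CNY 3,392.49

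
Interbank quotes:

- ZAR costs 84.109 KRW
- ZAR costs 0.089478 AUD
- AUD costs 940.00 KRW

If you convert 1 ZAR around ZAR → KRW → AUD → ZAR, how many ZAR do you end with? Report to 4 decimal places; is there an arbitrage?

1.0000 (no arbitrage)

Around ZAR → KRW → AUD → ZAR: 1 × 84.109 ÷ 940.00 ÷ 0.089478 = 0.999996
Product ≈ 1 (deviation 0.000%, within rounding noise).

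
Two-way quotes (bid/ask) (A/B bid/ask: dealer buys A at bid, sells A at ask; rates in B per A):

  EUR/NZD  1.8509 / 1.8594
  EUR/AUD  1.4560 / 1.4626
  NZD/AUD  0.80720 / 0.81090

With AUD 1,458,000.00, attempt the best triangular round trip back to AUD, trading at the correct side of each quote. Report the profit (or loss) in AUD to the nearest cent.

Best loop AUD → EUR → NZD → AUD:
AUD 1,458,000.00 ÷ 1.4626 (buy EUR at ask) = EUR 996,854.92
EUR 996,854.92 × 1.8509 (sell EUR at bid) = NZD 1,845,078.76
NZD 1,845,078.76 × 0.80720 (sell NZD at bid) = AUD 1,489,347.58

Net profit: AUD 31,347.58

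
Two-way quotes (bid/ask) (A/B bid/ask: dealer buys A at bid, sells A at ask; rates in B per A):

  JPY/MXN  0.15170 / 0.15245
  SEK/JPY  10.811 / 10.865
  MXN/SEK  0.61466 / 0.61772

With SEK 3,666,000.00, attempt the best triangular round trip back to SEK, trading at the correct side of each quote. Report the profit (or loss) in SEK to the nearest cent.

Net profit: SEK 29,548.11

Best loop SEK → JPY → MXN → SEK:
SEK 3,666,000.00 × 10.811 (sell SEK at bid) = JPY 39,633,126
JPY 39,633,126 × 0.15170 (sell JPY at bid) = MXN 6,012,345.21
MXN 6,012,345.21 × 0.61466 (sell MXN at bid) = SEK 3,695,548.11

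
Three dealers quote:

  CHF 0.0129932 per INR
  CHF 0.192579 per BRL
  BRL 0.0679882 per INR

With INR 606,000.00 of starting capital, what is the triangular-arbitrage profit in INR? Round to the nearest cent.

Profit: INR 4,659.29

Profitable loop is INR → BRL → CHF → INR:
INR 606,000.00 × 0.0679882 = BRL 41,200.85
BRL 41,200.85 × 0.192579 = CHF 7,934.42
CHF 7,934.42 ÷ 0.0129932 = INR 610,659.29
Profit = INR 610,659.29 − INR 606,000.00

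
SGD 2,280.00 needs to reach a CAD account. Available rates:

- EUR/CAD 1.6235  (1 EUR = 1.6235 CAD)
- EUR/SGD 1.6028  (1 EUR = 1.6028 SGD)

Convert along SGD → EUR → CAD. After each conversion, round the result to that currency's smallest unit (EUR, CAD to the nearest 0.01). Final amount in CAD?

SGD 2,280.00 ÷ 1.6028 = EUR 1,422.51
EUR 1,422.51 × 1.6235 = CAD 2,309.44

CAD 2,309.44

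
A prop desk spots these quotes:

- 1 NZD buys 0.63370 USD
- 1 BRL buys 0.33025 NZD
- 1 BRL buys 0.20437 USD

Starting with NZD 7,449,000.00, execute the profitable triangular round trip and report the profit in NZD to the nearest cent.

Profitable loop is NZD → USD → BRL → NZD:
NZD 7,449,000.00 × 0.63370 = USD 4,720,431.30
USD 4,720,431.30 ÷ 0.20437 = BRL 23,097,476.64
BRL 23,097,476.64 × 0.33025 = NZD 7,627,941.66
Profit = NZD 7,627,941.66 − NZD 7,449,000.00

Profit: NZD 178,941.66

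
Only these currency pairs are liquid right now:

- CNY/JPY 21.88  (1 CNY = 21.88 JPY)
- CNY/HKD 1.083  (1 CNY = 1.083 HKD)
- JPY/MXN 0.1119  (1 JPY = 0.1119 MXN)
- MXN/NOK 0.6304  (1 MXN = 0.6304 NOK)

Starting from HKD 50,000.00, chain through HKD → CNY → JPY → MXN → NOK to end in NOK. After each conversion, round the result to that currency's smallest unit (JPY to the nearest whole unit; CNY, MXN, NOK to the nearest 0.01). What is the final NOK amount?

NOK 71,258.25

HKD 50,000.00 ÷ 1.083 = CNY 46,168.05
CNY 46,168.05 × 21.88 = JPY 1,010,157
JPY 1,010,157 × 0.1119 = MXN 113,036.57
MXN 113,036.57 × 0.6304 = NOK 71,258.25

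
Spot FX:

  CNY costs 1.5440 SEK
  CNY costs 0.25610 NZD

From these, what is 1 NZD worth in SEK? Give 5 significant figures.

1 NZD ÷ 0.25610 = 3.90472 CNY
3.90472 CNY × 1.5440 = 6.02889 SEK

NZD/SEK = 6.0289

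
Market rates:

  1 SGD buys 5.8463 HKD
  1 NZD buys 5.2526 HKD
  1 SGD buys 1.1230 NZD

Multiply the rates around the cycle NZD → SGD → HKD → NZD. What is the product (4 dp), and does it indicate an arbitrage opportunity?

0.9911 (arbitrage exists)

Around NZD → SGD → HKD → NZD: 1 ÷ 1.1230 × 5.8463 ÷ 5.2526 = 0.991122
Product < 1; profitable direction is NZD → HKD → SGD → NZD.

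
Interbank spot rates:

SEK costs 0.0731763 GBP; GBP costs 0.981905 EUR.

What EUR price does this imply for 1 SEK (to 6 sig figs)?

1 SEK × 0.0731763 = 0.0731763 GBP
0.0731763 GBP × 0.981905 = 0.0718522 EUR

SEK/EUR = 0.0718522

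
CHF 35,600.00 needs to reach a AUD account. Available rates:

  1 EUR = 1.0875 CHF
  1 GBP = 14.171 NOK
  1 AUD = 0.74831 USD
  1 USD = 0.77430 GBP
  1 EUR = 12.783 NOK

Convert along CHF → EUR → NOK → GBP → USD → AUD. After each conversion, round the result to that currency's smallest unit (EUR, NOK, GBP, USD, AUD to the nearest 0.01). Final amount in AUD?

AUD 50,963.85

CHF 35,600.00 ÷ 1.0875 = EUR 32,735.63
EUR 32,735.63 × 12.783 = NOK 418,459.56
NOK 418,459.56 ÷ 14.171 = GBP 29,529.29
GBP 29,529.29 ÷ 0.77430 = USD 38,136.76
USD 38,136.76 ÷ 0.74831 = AUD 50,963.85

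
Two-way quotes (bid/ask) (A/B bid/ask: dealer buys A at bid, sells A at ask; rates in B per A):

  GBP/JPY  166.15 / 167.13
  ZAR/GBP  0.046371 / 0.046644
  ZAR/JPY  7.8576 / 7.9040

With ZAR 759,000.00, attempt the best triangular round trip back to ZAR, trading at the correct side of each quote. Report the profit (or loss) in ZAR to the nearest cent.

Best loop ZAR → JPY → GBP → ZAR:
ZAR 759,000.00 × 7.8576 (sell ZAR at bid) = JPY 5,963,918
JPY 5,963,918 ÷ 167.13 (buy GBP at ask) = GBP 35,684.31
GBP 35,684.31 ÷ 0.046644 (buy ZAR at ask) = ZAR 765,035.33

Net profit: ZAR 6,035.33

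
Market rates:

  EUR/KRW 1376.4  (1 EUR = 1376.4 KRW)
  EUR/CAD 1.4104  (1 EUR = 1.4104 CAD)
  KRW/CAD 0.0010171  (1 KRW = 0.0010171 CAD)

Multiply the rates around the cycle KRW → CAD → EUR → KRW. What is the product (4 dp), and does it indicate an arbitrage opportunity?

Around KRW → CAD → EUR → KRW: 1 × 0.0010171 ÷ 1.4104 × 1376.4 = 0.992581
Product < 1; profitable direction is KRW → EUR → CAD → KRW.

0.9926 (arbitrage exists)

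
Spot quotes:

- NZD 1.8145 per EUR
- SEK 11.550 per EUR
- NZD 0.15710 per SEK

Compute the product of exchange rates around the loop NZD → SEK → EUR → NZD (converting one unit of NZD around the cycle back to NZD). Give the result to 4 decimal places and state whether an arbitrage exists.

Around NZD → SEK → EUR → NZD: 1 ÷ 0.15710 ÷ 11.550 × 1.8145 = 0.999997
Product ≈ 1 (deviation 0.000%, within rounding noise).

1.0000 (no arbitrage)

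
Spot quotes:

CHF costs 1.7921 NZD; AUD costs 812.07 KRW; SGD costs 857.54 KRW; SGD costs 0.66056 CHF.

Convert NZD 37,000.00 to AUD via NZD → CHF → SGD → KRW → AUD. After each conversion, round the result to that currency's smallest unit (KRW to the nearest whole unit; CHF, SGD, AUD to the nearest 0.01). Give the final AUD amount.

AUD 33,005.64

NZD 37,000.00 ÷ 1.7921 = CHF 20,646.17
CHF 20,646.17 ÷ 0.66056 = SGD 31,255.56
SGD 31,255.56 × 857.54 = KRW 26,802,893
KRW 26,802,893 ÷ 812.07 = AUD 33,005.64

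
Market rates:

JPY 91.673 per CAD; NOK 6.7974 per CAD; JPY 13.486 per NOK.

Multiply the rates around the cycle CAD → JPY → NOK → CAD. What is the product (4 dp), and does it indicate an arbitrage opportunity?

1.0000 (no arbitrage)

Around CAD → JPY → NOK → CAD: 1 × 91.673 ÷ 13.486 ÷ 6.7974 = 1.000036
Product ≈ 1 (deviation 0.004%, within rounding noise).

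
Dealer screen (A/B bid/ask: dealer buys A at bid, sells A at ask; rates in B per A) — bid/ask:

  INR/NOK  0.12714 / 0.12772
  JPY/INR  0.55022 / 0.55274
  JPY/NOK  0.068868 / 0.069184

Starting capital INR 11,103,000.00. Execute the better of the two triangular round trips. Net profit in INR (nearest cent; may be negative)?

Net profit: INR 123,729.31

Best loop INR → NOK → JPY → INR:
INR 11,103,000.00 × 0.12714 (sell INR at bid) = NOK 1,411,635.42
NOK 1,411,635.42 ÷ 0.069184 (buy JPY at ask) = JPY 20,404,073
JPY 20,404,073 × 0.55022 (sell JPY at bid) = INR 11,226,729.31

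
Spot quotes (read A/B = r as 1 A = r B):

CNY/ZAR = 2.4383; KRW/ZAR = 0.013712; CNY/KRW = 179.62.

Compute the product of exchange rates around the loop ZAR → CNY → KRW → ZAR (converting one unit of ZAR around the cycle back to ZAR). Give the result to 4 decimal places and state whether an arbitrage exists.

1.0101 (arbitrage exists)

Around ZAR → CNY → KRW → ZAR: 1 ÷ 2.4383 × 179.62 × 0.013712 = 1.010109
Product > 1; profitable direction is ZAR → CNY → KRW → ZAR.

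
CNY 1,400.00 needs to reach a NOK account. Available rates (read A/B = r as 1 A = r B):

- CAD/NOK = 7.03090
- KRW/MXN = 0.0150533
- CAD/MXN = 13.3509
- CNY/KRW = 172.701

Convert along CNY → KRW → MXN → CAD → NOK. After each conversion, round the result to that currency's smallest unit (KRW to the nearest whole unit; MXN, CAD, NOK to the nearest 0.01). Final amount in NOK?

NOK 1,916.69

CNY 1,400.00 × 172.701 = KRW 241,781
KRW 241,781 × 0.0150533 = MXN 3,639.60
MXN 3,639.60 ÷ 13.3509 = CAD 272.61
CAD 272.61 × 7.03090 = NOK 1,916.69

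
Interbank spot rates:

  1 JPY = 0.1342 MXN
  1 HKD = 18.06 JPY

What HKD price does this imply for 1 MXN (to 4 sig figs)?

MXN/HKD = 0.4126

1 MXN ÷ 0.1342 = 7.45156 JPY
7.45156 JPY ÷ 18.06 = 0.4126 HKD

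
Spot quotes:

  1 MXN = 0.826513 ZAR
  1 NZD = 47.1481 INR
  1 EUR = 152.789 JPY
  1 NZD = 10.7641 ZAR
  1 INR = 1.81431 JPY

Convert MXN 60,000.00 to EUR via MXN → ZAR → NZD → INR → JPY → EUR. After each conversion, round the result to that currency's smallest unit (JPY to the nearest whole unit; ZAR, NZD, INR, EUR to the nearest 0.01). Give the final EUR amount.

EUR 2,579.33

MXN 60,000.00 × 0.826513 = ZAR 49,590.78
ZAR 49,590.78 ÷ 10.7641 = NZD 4,607.05
NZD 4,607.05 × 47.1481 = INR 217,213.65
INR 217,213.65 × 1.81431 = JPY 394,093
JPY 394,093 ÷ 152.789 = EUR 2,579.33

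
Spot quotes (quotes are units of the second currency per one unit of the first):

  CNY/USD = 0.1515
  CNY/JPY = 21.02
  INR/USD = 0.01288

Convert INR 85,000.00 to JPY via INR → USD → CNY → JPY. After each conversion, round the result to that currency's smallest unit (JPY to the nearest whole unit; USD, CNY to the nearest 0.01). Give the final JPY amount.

JPY 151,899

INR 85,000.00 × 0.01288 = USD 1,094.80
USD 1,094.80 ÷ 0.1515 = CNY 7,226.40
CNY 7,226.40 × 21.02 = JPY 151,899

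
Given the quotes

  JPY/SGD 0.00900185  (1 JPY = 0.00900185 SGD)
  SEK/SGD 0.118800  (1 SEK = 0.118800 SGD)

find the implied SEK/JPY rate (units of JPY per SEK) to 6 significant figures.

1 SEK × 0.118800 = 0.1188 SGD
0.1188 SGD ÷ 0.00900185 = 13.1973 JPY

SEK/JPY = 13.1973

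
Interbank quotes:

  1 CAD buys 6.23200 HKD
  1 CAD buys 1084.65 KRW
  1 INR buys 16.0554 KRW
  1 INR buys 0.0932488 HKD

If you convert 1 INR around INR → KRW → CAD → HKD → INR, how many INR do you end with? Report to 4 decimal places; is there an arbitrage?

0.9893 (arbitrage exists)

Around INR → KRW → CAD → HKD → INR: 1 × 16.0554 ÷ 1084.65 × 6.23200 ÷ 0.0932488 = 0.989272
Product < 1; profitable direction is INR → HKD → CAD → KRW → INR.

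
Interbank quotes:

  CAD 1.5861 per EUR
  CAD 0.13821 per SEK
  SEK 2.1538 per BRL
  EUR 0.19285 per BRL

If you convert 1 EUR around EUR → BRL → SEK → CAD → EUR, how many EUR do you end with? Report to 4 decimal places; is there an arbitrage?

Around EUR → BRL → SEK → CAD → EUR: 1 ÷ 0.19285 × 2.1538 × 0.13821 ÷ 1.5861 = 0.973183
Product < 1; profitable direction is EUR → CAD → SEK → BRL → EUR.

0.9732 (arbitrage exists)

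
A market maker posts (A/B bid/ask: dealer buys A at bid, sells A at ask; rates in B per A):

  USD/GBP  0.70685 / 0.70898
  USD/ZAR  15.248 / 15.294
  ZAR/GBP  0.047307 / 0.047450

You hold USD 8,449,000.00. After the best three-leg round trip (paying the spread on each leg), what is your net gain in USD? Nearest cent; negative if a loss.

Best loop USD → ZAR → GBP → USD:
USD 8,449,000.00 × 15.248 (sell USD at bid) = ZAR 128,830,352.00
ZAR 128,830,352.00 × 0.047307 (sell ZAR at bid) = GBP 6,094,577.46
GBP 6,094,577.46 ÷ 0.70898 (buy USD at ask) = USD 8,596,261.48

Net profit: USD 147,261.48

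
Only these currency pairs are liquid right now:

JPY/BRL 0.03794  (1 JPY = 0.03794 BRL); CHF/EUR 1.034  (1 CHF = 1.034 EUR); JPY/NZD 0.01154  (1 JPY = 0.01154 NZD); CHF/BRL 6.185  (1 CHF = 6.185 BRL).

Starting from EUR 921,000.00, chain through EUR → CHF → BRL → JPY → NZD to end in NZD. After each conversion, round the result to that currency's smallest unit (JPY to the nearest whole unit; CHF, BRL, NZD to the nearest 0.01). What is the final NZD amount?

EUR 921,000.00 ÷ 1.034 = CHF 890,715.67
CHF 890,715.67 × 6.185 = BRL 5,509,076.42
BRL 5,509,076.42 ÷ 0.03794 = JPY 145,204,966
JPY 145,204,966 × 0.01154 = NZD 1,675,665.31

NZD 1,675,665.31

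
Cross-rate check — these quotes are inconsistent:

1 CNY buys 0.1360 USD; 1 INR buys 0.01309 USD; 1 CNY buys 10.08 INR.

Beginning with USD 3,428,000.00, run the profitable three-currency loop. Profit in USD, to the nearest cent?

Profit: USD 105,292.10

Profitable loop is USD → INR → CNY → USD:
USD 3,428,000.00 ÷ 0.01309 = INR 261,879,297.17
INR 261,879,297.17 ÷ 10.08 = CNY 25,980,089.01
CNY 25,980,089.01 × 0.1360 = USD 3,533,292.10
Profit = USD 3,533,292.10 − USD 3,428,000.00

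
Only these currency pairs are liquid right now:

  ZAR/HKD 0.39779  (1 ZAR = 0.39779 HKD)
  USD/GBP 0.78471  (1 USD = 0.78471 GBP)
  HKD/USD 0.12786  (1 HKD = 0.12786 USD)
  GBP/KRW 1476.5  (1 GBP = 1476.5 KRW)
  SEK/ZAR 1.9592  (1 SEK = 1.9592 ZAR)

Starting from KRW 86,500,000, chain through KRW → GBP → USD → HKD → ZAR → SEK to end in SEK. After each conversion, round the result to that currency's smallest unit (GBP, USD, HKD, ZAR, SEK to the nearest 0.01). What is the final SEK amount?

SEK 749,214.39

KRW 86,500,000 ÷ 1476.5 = GBP 58,584.49
GBP 58,584.49 ÷ 0.78471 = USD 74,657.50
USD 74,657.50 ÷ 0.12786 = HKD 583,900.36
HKD 583,900.36 ÷ 0.39779 = ZAR 1,467,860.83
ZAR 1,467,860.83 ÷ 1.9592 = SEK 749,214.39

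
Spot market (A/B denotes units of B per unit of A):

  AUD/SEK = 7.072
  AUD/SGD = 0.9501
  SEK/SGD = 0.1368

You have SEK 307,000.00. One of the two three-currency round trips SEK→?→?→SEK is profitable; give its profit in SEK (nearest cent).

Profitable loop is SEK → SGD → AUD → SEK:
SEK 307,000.00 × 0.1368 = SGD 41,997.60
SGD 41,997.60 ÷ 0.9501 = AUD 44,203.35
AUD 44,203.35 × 7.072 = SEK 312,606.07
Profit = SEK 312,606.07 − SEK 307,000.00

Profit: SEK 5,606.07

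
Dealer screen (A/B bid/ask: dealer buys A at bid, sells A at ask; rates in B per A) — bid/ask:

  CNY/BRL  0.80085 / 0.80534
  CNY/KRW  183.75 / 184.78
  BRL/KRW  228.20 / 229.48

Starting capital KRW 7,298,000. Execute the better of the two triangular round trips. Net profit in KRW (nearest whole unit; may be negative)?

Net result: KRW -41,836 (no profitable arbitrage after spreads)

Best loop KRW → BRL → CNY → KRW:
KRW 7,298,000 ÷ 229.48 (buy BRL at ask) = BRL 31,802.34
BRL 31,802.34 ÷ 0.80534 (buy CNY at ask) = CNY 39,489.33
CNY 39,489.33 × 183.75 (sell CNY at bid) = KRW 7,256,164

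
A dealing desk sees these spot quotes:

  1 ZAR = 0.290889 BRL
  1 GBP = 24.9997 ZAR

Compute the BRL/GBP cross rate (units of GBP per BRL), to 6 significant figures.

BRL/GBP = 0.137511

1 BRL ÷ 0.290889 = 3.43774 ZAR
3.43774 ZAR ÷ 24.9997 = 0.137511 GBP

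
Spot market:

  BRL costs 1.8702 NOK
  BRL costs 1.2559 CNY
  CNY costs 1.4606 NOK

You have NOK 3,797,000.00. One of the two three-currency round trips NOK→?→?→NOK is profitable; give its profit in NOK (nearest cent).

Profit: NOK 74,170.44

Profitable loop is NOK → CNY → BRL → NOK:
NOK 3,797,000.00 ÷ 1.4606 = CNY 2,599,616.60
CNY 2,599,616.60 ÷ 1.2559 = BRL 2,069,923.24
BRL 2,069,923.24 × 1.8702 = NOK 3,871,170.44
Profit = NOK 3,871,170.44 − NOK 3,797,000.00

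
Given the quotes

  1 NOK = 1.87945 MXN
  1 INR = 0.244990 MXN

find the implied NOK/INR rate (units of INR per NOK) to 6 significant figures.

NOK/INR = 7.67154

1 NOK × 1.87945 = 1.87945 MXN
1.87945 MXN ÷ 0.244990 = 7.67154 INR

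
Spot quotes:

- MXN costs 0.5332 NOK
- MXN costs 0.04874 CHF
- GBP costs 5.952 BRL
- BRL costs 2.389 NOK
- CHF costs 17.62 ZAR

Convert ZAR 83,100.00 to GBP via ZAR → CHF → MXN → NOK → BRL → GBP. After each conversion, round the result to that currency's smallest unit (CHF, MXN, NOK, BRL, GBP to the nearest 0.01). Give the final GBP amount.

ZAR 83,100.00 ÷ 17.62 = CHF 4,716.23
CHF 4,716.23 ÷ 0.04874 = MXN 96,763.03
MXN 96,763.03 × 0.5332 = NOK 51,594.05
NOK 51,594.05 ÷ 2.389 = BRL 21,596.50
BRL 21,596.50 ÷ 5.952 = GBP 3,628.44

GBP 3,628.44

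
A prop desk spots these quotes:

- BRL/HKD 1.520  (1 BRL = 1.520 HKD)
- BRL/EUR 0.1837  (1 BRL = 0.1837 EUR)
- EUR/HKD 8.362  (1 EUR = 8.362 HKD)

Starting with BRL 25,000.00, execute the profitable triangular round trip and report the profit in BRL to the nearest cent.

Profit: BRL 264.79

Profitable loop is BRL → EUR → HKD → BRL:
BRL 25,000.00 × 0.1837 = EUR 4,592.50
EUR 4,592.50 × 8.362 = HKD 38,402.49
HKD 38,402.49 ÷ 1.520 = BRL 25,264.79
Profit = BRL 25,264.79 − BRL 25,000.00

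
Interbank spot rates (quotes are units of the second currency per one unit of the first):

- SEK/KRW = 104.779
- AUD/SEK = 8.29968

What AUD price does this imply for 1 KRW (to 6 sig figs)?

KRW/AUD = 0.00114991

1 KRW ÷ 104.779 = 0.0095439 SEK
0.0095439 SEK ÷ 8.29968 = 0.00114991 AUD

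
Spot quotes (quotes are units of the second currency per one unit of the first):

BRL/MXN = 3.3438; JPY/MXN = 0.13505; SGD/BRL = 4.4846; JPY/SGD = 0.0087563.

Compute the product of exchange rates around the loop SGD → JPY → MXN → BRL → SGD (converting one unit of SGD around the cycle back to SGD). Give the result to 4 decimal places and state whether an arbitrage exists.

1.0285 (arbitrage exists)

Around SGD → JPY → MXN → BRL → SGD: 1 ÷ 0.0087563 × 0.13505 ÷ 3.3438 ÷ 4.4846 = 1.028513
Product > 1; profitable direction is SGD → JPY → MXN → BRL → SGD.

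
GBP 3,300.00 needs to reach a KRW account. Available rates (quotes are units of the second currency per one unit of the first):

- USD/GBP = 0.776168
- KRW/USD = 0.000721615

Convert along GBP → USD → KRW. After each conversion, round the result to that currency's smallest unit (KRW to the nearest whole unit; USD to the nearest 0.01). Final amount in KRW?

KRW 5,891,868

GBP 3,300.00 ÷ 0.776168 = USD 4,251.66
USD 4,251.66 ÷ 0.000721615 = KRW 5,891,868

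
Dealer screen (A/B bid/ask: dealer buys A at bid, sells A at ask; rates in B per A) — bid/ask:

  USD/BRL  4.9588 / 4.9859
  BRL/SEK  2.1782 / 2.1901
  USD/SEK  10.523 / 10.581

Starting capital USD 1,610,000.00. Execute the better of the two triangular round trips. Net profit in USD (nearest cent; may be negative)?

Best loop USD → BRL → SEK → USD:
USD 1,610,000.00 × 4.9588 (sell USD at bid) = BRL 7,983,668.00
BRL 7,983,668.00 × 2.1782 (sell BRL at bid) = SEK 17,390,025.64
SEK 17,390,025.64 ÷ 10.581 (buy USD at ask) = USD 1,643,514.38

Net profit: USD 33,514.38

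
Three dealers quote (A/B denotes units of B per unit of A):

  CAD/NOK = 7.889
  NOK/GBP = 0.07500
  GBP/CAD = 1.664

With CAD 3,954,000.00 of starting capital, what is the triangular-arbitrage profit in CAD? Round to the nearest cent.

Profitable loop is CAD → GBP → NOK → CAD:
CAD 3,954,000.00 ÷ 1.664 = GBP 2,376,201.92
GBP 2,376,201.92 ÷ 0.07500 = NOK 31,682,692.31
NOK 31,682,692.31 ÷ 7.889 = CAD 4,016,059.36
Profit = CAD 4,016,059.36 − CAD 3,954,000.00

Profit: CAD 62,059.36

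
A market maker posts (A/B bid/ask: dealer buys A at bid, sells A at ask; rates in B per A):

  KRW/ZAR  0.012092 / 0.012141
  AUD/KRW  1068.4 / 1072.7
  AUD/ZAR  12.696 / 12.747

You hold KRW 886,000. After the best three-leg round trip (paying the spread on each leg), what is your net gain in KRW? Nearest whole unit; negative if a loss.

Net profit: KRW 11,962

Best loop KRW → ZAR → AUD → KRW:
KRW 886,000 × 0.012092 (sell KRW at bid) = ZAR 10,713.51
ZAR 10,713.51 ÷ 12.747 (buy AUD at ask) = AUD 840.47
AUD 840.47 × 1068.4 (sell AUD at bid) = KRW 897,962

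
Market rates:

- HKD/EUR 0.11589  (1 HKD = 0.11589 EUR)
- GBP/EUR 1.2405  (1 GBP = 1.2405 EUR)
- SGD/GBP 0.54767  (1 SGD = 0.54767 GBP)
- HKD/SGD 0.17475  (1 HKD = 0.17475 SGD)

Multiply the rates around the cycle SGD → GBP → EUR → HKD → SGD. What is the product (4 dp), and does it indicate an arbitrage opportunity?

Around SGD → GBP → EUR → HKD → SGD: 1 × 0.54767 × 1.2405 ÷ 0.11589 × 0.17475 = 1.024441
Product > 1; profitable direction is SGD → GBP → EUR → HKD → SGD.

1.0244 (arbitrage exists)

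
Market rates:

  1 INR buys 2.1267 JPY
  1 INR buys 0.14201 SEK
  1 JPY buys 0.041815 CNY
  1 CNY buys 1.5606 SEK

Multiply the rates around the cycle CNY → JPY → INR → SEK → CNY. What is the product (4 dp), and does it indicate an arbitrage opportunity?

1.0233 (arbitrage exists)

Around CNY → JPY → INR → SEK → CNY: 1 ÷ 0.041815 ÷ 2.1267 × 0.14201 ÷ 1.5606 = 1.023267
Product > 1; profitable direction is CNY → JPY → INR → SEK → CNY.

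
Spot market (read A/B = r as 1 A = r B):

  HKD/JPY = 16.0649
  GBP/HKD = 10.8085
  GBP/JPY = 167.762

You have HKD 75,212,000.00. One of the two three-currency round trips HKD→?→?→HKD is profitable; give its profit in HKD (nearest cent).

Profit: HKD 2,634,124.38

Profitable loop is HKD → JPY → GBP → HKD:
HKD 75,212,000.00 × 16.0649 = JPY 1,208,273,259
JPY 1,208,273,259 ÷ 167.762 = GBP 7,202,306.00
GBP 7,202,306.00 × 10.8085 = HKD 77,846,124.38
Profit = HKD 77,846,124.38 − HKD 75,212,000.00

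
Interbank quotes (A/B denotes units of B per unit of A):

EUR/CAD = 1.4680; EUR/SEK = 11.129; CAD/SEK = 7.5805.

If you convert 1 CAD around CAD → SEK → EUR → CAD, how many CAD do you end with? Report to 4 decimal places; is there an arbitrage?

Around CAD → SEK → EUR → CAD: 1 × 7.5805 ÷ 11.129 × 1.4680 = 0.999926
Product ≈ 1 (deviation 0.007%, within rounding noise).

0.9999 (no arbitrage)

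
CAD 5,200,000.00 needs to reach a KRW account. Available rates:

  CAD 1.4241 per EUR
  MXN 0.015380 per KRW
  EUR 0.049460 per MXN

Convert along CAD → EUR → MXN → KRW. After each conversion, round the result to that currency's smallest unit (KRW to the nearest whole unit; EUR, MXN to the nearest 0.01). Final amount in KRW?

KRW 4,800,123,479

CAD 5,200,000.00 ÷ 1.4241 = EUR 3,651,428.97
EUR 3,651,428.97 ÷ 0.049460 = MXN 73,825,899.11
MXN 73,825,899.11 ÷ 0.015380 = KRW 4,800,123,479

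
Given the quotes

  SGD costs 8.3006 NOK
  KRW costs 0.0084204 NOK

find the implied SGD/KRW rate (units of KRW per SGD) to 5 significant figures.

SGD/KRW = 985.77

1 SGD × 8.3006 = 8.3006 NOK
8.3006 NOK ÷ 0.0084204 = 985.773 KRW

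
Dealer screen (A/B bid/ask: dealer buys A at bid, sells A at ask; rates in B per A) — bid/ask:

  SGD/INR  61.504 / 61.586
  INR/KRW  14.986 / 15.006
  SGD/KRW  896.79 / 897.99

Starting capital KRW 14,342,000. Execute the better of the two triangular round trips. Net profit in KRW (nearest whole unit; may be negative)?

Net profit: KRW 378,661

Best loop KRW → SGD → INR → KRW:
KRW 14,342,000 ÷ 897.99 (buy SGD at ask) = SGD 15,971.22
SGD 15,971.22 × 61.504 (sell SGD at bid) = INR 982,294.20
INR 982,294.20 × 14.986 (sell INR at bid) = KRW 14,720,661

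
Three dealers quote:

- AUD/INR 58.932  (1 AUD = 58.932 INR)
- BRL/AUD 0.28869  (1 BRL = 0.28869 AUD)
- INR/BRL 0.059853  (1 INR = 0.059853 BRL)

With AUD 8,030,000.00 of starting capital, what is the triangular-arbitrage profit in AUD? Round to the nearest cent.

Profitable loop is AUD → INR → BRL → AUD:
AUD 8,030,000.00 × 58.932 = INR 473,223,960.00
INR 473,223,960.00 × 0.059853 = BRL 28,323,873.68
BRL 28,323,873.68 × 0.28869 = AUD 8,176,819.09
Profit = AUD 8,176,819.09 − AUD 8,030,000.00

Profit: AUD 146,819.09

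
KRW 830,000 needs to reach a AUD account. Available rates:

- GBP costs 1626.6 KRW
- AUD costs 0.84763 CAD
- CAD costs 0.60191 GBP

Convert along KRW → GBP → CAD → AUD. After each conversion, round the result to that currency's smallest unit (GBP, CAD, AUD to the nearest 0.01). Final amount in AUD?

AUD 1,000.14

KRW 830,000 ÷ 1626.6 = GBP 510.27
GBP 510.27 ÷ 0.60191 = CAD 847.75
CAD 847.75 ÷ 0.84763 = AUD 1,000.14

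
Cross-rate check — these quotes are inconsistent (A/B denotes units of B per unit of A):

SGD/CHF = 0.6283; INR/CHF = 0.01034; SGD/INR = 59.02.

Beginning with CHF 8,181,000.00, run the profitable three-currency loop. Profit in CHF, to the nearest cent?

Profitable loop is CHF → INR → SGD → CHF:
CHF 8,181,000.00 ÷ 0.01034 = INR 791,199,226.31
INR 791,199,226.31 ÷ 59.02 = SGD 13,405,612.10
SGD 13,405,612.10 × 0.6283 = CHF 8,422,746.08
Profit = CHF 8,422,746.08 − CHF 8,181,000.00

Profit: CHF 241,746.08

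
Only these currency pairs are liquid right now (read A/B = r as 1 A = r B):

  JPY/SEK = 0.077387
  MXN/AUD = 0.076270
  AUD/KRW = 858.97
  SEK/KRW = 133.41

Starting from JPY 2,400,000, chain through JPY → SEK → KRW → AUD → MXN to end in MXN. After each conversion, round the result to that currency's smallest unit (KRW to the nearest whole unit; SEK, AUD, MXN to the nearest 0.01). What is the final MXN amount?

MXN 378,212.53

JPY 2,400,000 × 0.077387 = SEK 185,728.80
SEK 185,728.80 × 133.41 = KRW 24,778,079
KRW 24,778,079 ÷ 858.97 = AUD 28,846.27
AUD 28,846.27 ÷ 0.076270 = MXN 378,212.53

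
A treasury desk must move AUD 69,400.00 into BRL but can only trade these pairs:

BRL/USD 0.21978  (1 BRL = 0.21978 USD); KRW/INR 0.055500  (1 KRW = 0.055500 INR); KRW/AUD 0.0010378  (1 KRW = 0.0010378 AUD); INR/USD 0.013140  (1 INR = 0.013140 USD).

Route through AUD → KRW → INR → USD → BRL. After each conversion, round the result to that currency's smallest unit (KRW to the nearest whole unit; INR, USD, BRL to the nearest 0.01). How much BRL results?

AUD 69,400.00 ÷ 0.0010378 = KRW 66,872,230
KRW 66,872,230 × 0.055500 = INR 3,711,408.77
INR 3,711,408.77 × 0.013140 = USD 48,767.91
USD 48,767.91 ÷ 0.21978 = BRL 221,894.21

BRL 221,894.21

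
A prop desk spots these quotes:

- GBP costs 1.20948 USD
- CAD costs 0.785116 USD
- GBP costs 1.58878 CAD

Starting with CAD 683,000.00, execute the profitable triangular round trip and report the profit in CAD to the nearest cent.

Profitable loop is CAD → USD → GBP → CAD:
CAD 683,000.00 × 0.785116 = USD 536,234.23
USD 536,234.23 ÷ 1.20948 = GBP 443,359.32
GBP 443,359.32 × 1.58878 = CAD 704,400.42
Profit = CAD 704,400.42 − CAD 683,000.00

Profit: CAD 21,400.42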